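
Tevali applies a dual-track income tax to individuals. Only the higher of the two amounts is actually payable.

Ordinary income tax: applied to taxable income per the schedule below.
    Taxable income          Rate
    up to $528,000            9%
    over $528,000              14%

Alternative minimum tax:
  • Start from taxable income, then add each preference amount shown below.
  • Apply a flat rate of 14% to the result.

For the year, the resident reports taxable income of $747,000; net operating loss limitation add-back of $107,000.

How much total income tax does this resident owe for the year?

Ordinary income tax:
  $528,000 × 9% = $47,520
  $219,000 × 14% = $30,660
  → $78,180

Alternative minimum tax:
  Adjusted income: $747,000 + $107,000 = $854,000
  $854,000 × 14% = $119,560

$119,560 > $78,180, so the alternative minimum tax is the binding amount.

$119,560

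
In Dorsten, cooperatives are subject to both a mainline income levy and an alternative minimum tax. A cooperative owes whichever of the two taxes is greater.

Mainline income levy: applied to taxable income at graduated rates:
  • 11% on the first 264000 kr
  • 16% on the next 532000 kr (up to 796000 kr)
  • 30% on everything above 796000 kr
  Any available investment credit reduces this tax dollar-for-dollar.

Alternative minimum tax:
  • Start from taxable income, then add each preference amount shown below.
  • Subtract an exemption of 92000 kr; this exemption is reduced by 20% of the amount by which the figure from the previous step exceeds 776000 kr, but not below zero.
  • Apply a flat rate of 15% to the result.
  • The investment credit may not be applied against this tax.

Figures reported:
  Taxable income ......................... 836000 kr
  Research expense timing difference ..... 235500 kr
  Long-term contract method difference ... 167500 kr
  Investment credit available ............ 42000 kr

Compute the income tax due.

Alternative minimum tax:
  Adjusted income: 836000 kr + 235500 kr + 167500 kr = 1239000 kr
  Exemption: 20% × (1239000 kr − 776000 kr) = 92600 kr ≥ 92000 kr, so the exemption is fully phased out
  Base: 1239000 kr − 0 kr = 1239000 kr
  1239000 kr × 15% = 185850 kr

Mainline income levy:
  264000 kr × 11% = 29040 kr
  532000 kr × 16% = 85120 kr
  40000 kr × 30% = 12000 kr
  → 126160 kr
  Less investment credit 42000 kr → 84160 kr

185850 kr > 84160 kr, so the alternative minimum tax is the binding amount.

185850 kr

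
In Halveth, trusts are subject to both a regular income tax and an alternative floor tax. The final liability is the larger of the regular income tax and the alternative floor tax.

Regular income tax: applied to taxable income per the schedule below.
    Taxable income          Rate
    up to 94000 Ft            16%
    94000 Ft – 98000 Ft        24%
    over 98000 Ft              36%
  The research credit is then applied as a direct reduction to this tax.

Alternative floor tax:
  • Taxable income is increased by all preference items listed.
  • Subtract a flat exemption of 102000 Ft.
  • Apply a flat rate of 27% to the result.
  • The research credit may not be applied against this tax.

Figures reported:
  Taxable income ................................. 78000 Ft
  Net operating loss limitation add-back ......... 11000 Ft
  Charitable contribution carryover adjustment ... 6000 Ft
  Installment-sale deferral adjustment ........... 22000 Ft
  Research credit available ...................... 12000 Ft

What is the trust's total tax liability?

4050 Ft

Alternative floor tax:
  Adjusted income: 78000 Ft + 11000 Ft + 6000 Ft + 22000 Ft = 117000 Ft
  Less exemption 102000 Ft → base 15000 Ft
  15000 Ft × 27% = 4050 Ft

Regular income tax:
  78000 Ft × 16% = 12480 Ft
  Less research credit 12000 Ft → 480 Ft

4050 Ft > 480 Ft, so the alternative floor tax is the binding amount.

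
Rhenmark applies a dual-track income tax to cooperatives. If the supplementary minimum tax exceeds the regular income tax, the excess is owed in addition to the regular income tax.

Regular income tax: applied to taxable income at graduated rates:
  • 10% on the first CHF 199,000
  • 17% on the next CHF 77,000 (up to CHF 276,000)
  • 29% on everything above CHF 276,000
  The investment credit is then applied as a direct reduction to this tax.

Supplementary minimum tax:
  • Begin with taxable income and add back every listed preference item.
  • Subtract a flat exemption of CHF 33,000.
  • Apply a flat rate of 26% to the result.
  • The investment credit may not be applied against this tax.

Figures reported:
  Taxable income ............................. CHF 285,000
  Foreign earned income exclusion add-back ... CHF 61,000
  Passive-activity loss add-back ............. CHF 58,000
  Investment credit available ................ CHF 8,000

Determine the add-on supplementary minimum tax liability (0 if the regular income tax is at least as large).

Regular income tax:
  CHF 199,000 × 10% = CHF 19,900
  CHF 77,000 × 17% = CHF 13,090
  CHF 9,000 × 29% = CHF 2,610
  → CHF 35,600
  Less investment credit CHF 8,000 → CHF 27,600

Supplementary minimum tax:
  Adjusted income: CHF 285,000 + CHF 61,000 + CHF 58,000 = CHF 404,000
  Less exemption CHF 33,000 → base CHF 371,000
  CHF 371,000 × 26% = CHF 96,460

Excess of supplementary minimum tax over regular income tax: CHF 96,460 − CHF 27,600 = CHF 68,860.

CHF 68,860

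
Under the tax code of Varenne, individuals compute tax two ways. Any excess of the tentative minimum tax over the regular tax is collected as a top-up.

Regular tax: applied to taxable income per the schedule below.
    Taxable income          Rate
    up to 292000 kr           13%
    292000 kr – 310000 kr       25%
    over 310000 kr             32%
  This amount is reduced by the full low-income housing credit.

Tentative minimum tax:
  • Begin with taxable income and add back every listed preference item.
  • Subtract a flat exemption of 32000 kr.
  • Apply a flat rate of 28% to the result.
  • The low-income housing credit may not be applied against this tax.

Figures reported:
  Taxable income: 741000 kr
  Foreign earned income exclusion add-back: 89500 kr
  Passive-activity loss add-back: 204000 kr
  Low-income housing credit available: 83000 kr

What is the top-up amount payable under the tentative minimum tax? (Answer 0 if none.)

Regular tax:
  292000 kr × 13% = 37960 kr
  18000 kr × 25% = 4500 kr
  431000 kr × 32% = 137920 kr
  → 180380 kr
  Less low-income housing credit 83000 kr → 97380 kr

Tentative minimum tax:
  Adjusted income: 741000 kr + 89500 kr + 204000 kr = 1034500 kr
  Less exemption 32000 kr → base 1002500 kr
  1002500 kr × 28% = 280700 kr

Excess of tentative minimum tax over regular tax: 280700 kr − 97380 kr = 183320 kr.

183320 kr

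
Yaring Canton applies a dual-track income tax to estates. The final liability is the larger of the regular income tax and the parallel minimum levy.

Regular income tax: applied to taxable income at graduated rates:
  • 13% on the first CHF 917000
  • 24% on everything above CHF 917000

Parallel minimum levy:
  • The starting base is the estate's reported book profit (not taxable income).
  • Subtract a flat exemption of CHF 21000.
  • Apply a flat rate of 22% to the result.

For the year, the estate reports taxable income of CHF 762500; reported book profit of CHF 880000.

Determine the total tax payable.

CHF 188980

Regular income tax:
  CHF 762500 × 13% = CHF 99125

Parallel minimum levy:
  Base (reported book profit): CHF 880000
  Less exemption CHF 21000 → base CHF 859000
  CHF 859000 × 22% = CHF 188980

CHF 188980 > CHF 99125, so the parallel minimum levy is the binding amount.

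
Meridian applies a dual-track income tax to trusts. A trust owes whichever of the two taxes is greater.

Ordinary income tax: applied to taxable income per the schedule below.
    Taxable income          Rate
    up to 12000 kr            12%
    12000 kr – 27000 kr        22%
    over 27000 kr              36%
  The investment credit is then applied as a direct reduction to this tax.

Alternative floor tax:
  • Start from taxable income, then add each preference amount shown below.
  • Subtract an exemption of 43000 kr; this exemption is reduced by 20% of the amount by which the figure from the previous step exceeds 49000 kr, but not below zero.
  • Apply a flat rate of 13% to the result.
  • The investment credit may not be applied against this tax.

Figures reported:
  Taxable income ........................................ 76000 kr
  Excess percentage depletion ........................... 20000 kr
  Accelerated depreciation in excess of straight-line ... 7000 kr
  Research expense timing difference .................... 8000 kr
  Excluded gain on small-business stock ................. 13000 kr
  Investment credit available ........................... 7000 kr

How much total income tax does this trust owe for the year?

15380 kr

Alternative floor tax:
  Adjusted income: 76000 kr + 20000 kr + 7000 kr + 8000 kr + 13000 kr = 124000 kr
  Exemption: 43000 kr − 20% × (124000 kr − 49000 kr) = 43000 kr − 15000 kr = 28000 kr
  Base: 124000 kr − 28000 kr = 96000 kr
  96000 kr × 13% = 12480 kr

Ordinary income tax:
  12000 kr × 12% = 1440 kr
  15000 kr × 22% = 3300 kr
  49000 kr × 36% = 17640 kr
  → 22380 kr
  Less investment credit 7000 kr → 15380 kr

15380 kr > 12480 kr, so the ordinary income tax governs.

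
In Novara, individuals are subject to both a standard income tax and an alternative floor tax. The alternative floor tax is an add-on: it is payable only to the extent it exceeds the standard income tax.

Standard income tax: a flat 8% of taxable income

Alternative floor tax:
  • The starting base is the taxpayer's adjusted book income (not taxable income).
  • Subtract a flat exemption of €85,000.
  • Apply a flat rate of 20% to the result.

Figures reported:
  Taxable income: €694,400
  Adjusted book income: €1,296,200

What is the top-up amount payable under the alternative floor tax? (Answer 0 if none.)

Alternative floor tax:
  Base (adjusted book income): €1,296,200
  Less exemption €85,000 → base €1,211,200
  €1,211,200 × 20% = €242,240

Standard income tax:
  €694,400 × 8% = €55,552

Excess of alternative floor tax over standard income tax: €242,240 − €55,552 = €186,688.

€186,688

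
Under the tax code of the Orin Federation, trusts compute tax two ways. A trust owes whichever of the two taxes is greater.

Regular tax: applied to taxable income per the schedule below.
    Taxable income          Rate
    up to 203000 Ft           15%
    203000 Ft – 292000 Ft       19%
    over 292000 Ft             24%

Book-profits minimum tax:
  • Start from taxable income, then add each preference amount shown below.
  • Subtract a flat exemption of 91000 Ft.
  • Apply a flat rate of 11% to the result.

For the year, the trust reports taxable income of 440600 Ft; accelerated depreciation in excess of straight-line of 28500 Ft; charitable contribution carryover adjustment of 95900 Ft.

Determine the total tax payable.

83024 Ft

Regular tax:
  203000 Ft × 15% = 30450 Ft
  89000 Ft × 19% = 16910 Ft
  148600 Ft × 24% = 35664 Ft
  → 83024 Ft

Book-profits minimum tax:
  Adjusted income: 440600 Ft + 28500 Ft + 95900 Ft = 565000 Ft
  Less exemption 91000 Ft → base 474000 Ft
  474000 Ft × 11% = 52140 Ft

83024 Ft > 52140 Ft, so the regular tax governs.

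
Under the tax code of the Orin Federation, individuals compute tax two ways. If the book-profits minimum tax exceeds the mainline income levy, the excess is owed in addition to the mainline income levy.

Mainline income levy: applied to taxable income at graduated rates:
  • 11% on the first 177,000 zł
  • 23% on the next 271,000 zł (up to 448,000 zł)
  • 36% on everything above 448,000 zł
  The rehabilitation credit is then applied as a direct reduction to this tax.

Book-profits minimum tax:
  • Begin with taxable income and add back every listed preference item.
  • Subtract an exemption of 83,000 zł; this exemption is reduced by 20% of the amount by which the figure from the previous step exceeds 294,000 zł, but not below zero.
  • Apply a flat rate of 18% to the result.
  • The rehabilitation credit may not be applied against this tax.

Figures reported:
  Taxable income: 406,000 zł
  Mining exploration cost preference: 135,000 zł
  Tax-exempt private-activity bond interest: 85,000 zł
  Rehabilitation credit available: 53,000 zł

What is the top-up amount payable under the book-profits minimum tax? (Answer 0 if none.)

90,552 zł

Mainline income levy:
  177,000 zł × 11% = 19,470 zł
  229,000 zł × 23% = 52,670 zł
  → 72,140 zł
  Less rehabilitation credit 53,000 zł → 19,140 zł

Book-profits minimum tax:
  Adjusted income: 406,000 zł + 135,000 zł + 85,000 zł = 626,000 zł
  Exemption: 83,000 zł − 20% × (626,000 zł − 294,000 zł) = 83,000 zł − 66,400 zł = 16,600 zł
  Base: 626,000 zł − 16,600 zł = 609,400 zł
  609,400 zł × 18% = 109,692 zł

Excess of book-profits minimum tax over mainline income levy: 109,692 zł − 19,140 zł = 90,552 zł.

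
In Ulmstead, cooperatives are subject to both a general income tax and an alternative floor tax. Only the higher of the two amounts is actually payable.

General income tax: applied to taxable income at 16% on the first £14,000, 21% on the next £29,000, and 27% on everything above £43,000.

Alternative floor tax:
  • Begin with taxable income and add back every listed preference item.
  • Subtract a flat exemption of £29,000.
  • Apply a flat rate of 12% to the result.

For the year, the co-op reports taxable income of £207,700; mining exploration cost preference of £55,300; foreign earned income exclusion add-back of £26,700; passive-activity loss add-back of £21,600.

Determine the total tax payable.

Alternative floor tax:
  Adjusted income: £207,700 + £55,300 + £26,700 + £21,600 = £311,300
  Less exemption £29,000 → base £282,300
  £282,300 × 12% = £33,876

General income tax:
  £14,000 × 16% = £2,240
  £29,000 × 21% = £6,090
  £164,700 × 27% = £44,469
  → £52,799

£52,799 > £33,876, so the general income tax governs.

£52,799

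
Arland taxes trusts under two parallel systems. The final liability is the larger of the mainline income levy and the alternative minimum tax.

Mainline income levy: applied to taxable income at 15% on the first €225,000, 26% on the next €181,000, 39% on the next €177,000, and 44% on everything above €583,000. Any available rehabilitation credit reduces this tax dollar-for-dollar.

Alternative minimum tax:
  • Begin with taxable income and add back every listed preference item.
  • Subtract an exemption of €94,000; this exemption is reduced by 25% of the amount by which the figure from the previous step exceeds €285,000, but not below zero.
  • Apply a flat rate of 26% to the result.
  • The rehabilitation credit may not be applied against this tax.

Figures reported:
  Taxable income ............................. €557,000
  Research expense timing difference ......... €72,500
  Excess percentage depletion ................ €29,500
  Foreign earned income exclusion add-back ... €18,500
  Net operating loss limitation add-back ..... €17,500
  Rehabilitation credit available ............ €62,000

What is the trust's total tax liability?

Mainline income levy:
  €225,000 × 15% = €33,750
  €181,000 × 26% = €47,060
  €151,000 × 39% = €58,890
  → €139,700
  Less rehabilitation credit €62,000 → €77,700

Alternative minimum tax:
  Adjusted income: €557,000 + €72,500 + €29,500 + €18,500 + €17,500 = €695,000
  Exemption: 25% × (€695,000 − €285,000) = €102,500 ≥ €94,000, so the exemption is fully phased out
  Base: €695,000 − €0 = €695,000
  €695,000 × 26% = €180,700

€180,700 > €77,700, so the alternative minimum tax is the binding amount.

€180,700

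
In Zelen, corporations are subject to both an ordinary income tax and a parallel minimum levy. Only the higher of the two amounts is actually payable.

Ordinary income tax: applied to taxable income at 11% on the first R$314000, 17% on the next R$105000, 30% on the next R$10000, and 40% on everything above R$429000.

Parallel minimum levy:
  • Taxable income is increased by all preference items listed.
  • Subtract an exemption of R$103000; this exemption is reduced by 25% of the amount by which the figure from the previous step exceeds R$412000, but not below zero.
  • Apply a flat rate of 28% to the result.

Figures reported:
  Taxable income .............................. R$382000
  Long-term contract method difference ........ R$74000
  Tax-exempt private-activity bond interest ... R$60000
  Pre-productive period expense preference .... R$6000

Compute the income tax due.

R$125020

Ordinary income tax:
  R$314000 × 11% = R$34540
  R$68000 × 17% = R$11560
  → R$46100

Parallel minimum levy:
  Adjusted income: R$382000 + R$74000 + R$60000 + R$6000 = R$522000
  Exemption: R$103000 − 25% × (R$522000 − R$412000) = R$103000 − R$27500 = R$75500
  Base: R$522000 − R$75500 = R$446500
  R$446500 × 28% = R$125020

R$125020 > R$46100, so the parallel minimum levy is the binding amount.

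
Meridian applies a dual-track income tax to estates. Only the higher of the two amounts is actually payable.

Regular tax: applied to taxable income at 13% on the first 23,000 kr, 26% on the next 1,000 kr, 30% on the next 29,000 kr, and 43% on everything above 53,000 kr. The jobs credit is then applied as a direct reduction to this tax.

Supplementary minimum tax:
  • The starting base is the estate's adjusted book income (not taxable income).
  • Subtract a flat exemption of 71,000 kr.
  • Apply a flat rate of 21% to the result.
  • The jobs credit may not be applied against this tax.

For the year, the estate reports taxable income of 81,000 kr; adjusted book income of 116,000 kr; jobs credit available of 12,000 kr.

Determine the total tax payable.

11,990 kr

Regular tax:
  23,000 kr × 13% = 2,990 kr
  1,000 kr × 26% = 260 kr
  29,000 kr × 30% = 8,700 kr
  28,000 kr × 43% = 12,040 kr
  → 23,990 kr
  Less jobs credit 12,000 kr → 11,990 kr

Supplementary minimum tax:
  Base (adjusted book income): 116,000 kr
  Less exemption 71,000 kr → base 45,000 kr
  45,000 kr × 21% = 9,450 kr

11,990 kr > 9,450 kr, so the regular tax governs.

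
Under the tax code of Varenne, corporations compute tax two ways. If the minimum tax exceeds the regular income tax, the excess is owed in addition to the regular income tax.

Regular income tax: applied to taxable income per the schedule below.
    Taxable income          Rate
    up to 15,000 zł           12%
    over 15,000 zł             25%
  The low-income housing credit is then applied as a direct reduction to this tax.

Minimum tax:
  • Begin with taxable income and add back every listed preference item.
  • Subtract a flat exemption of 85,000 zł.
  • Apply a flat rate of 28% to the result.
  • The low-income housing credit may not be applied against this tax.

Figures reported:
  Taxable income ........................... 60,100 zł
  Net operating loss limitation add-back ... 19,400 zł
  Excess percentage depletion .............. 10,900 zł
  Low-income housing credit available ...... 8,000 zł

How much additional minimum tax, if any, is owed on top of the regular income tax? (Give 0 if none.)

Minimum tax:
  Adjusted income: 60,100 zł + 19,400 zł + 10,900 zł = 90,400 zł
  Less exemption 85,000 zł → base 5,400 zł
  5,400 zł × 28% = 1,512 zł

Regular income tax:
  15,000 zł × 12% = 1,800 zł
  45,100 zł × 25% = 11,275 zł
  → 13,075 zł
  Less low-income housing credit 8,000 zł → 5,075 zł

1,512 zł ≤ 5,075 zł, so no add-on is due.

0 zł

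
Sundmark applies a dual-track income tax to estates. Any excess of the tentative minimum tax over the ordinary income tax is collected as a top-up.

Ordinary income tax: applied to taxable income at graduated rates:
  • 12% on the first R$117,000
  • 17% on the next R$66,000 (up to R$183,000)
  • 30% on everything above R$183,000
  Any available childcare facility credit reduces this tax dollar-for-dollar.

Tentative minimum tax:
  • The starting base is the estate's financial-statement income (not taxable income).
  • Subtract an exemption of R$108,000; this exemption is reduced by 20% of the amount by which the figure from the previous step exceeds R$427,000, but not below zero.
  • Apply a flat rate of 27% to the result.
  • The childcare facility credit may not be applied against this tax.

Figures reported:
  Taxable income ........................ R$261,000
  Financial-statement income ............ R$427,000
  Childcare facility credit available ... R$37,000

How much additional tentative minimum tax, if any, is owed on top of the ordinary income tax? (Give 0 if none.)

R$74,470

Tentative minimum tax:
  Base (financial-statement income): R$427,000
  Exemption: R$427,000 ≤ R$427,000, so full R$108,000 applies
  Base: R$427,000 − R$108,000 = R$319,000
  R$319,000 × 27% = R$86,130

Ordinary income tax:
  R$117,000 × 12% = R$14,040
  R$66,000 × 17% = R$11,220
  R$78,000 × 30% = R$23,400
  → R$48,660
  Less childcare facility credit R$37,000 → R$11,660

Excess of tentative minimum tax over ordinary income tax: R$86,130 − R$11,660 = R$74,470.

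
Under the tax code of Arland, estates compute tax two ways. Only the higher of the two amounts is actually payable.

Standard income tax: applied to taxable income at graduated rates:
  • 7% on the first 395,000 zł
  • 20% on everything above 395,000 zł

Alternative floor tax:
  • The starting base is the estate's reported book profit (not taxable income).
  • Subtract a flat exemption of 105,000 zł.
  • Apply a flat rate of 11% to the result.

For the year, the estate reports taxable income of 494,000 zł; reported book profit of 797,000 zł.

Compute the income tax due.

Alternative floor tax:
  Base (reported book profit): 797,000 zł
  Less exemption 105,000 zł → base 692,000 zł
  692,000 zł × 11% = 76,120 zł

Standard income tax:
  395,000 zł × 7% = 27,650 zł
  99,000 zł × 20% = 19,800 zł
  → 47,450 zł

76,120 zł > 47,450 zł, so the alternative floor tax is the binding amount.

76,120 zł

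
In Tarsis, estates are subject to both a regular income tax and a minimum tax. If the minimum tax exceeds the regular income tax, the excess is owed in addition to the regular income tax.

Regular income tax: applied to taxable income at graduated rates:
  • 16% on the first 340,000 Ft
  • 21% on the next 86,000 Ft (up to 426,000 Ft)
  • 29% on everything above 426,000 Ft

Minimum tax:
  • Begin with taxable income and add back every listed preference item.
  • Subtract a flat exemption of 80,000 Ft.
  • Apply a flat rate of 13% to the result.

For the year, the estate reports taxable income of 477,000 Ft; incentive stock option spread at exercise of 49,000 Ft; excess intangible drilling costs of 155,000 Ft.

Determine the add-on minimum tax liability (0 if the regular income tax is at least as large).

0 Ft

Regular income tax:
  340,000 Ft × 16% = 54,400 Ft
  86,000 Ft × 21% = 18,060 Ft
  51,000 Ft × 29% = 14,790 Ft
  → 87,250 Ft

Minimum tax:
  Adjusted income: 477,000 Ft + 49,000 Ft + 155,000 Ft = 681,000 Ft
  Less exemption 80,000 Ft → base 601,000 Ft
  601,000 Ft × 13% = 78,130 Ft

78,130 Ft ≤ 87,250 Ft, so no add-on is due.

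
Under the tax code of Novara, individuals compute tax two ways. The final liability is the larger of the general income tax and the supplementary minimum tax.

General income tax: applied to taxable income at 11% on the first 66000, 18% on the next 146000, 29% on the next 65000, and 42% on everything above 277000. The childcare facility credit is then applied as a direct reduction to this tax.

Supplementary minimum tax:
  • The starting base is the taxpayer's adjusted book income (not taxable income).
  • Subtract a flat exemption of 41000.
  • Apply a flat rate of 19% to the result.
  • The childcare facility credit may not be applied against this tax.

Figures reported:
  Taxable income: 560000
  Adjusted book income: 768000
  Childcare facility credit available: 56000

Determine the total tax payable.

138130

General income tax:
  66000 × 11% = 7260
  146000 × 18% = 26280
  65000 × 29% = 18850
  283000 × 42% = 118860
  → 171250
  Less childcare facility credit 56000 → 115250

Supplementary minimum tax:
  Base (adjusted book income): 768000
  Less exemption 41000 → base 727000
  727000 × 19% = 138130

138130 > 115250, so the supplementary minimum tax is the binding amount.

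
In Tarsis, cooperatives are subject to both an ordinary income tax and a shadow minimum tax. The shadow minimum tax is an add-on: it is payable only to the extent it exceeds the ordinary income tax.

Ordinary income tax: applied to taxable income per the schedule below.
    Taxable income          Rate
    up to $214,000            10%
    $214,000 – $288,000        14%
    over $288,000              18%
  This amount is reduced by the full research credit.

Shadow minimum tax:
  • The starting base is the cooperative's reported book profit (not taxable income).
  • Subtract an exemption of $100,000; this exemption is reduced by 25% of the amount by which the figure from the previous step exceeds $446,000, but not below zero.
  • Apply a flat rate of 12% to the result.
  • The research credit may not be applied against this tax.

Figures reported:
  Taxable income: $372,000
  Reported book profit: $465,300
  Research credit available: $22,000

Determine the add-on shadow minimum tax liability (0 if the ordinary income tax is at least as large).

$19,535

Shadow minimum tax:
  Base (reported book profit): $465,300
  Exemption: $100,000 − 25% × ($465,300 − $446,000) = $100,000 − $4,825 = $95,175
  Base: $465,300 − $95,175 = $370,125
  $370,125 × 12% = $44,415

Ordinary income tax:
  $214,000 × 10% = $21,400
  $74,000 × 14% = $10,360
  $84,000 × 18% = $15,120
  → $46,880
  Less research credit $22,000 → $24,880

Excess of shadow minimum tax over ordinary income tax: $44,415 − $24,880 = $19,535.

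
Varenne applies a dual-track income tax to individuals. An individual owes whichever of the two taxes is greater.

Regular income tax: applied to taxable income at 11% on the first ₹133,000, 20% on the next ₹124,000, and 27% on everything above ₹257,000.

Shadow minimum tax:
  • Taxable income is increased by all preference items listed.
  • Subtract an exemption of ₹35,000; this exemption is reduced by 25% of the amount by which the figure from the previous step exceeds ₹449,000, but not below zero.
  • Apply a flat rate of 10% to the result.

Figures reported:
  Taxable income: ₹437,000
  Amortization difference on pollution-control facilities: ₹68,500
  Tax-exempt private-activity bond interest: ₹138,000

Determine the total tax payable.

₹88,030

Shadow minimum tax:
  Adjusted income: ₹437,000 + ₹68,500 + ₹138,000 = ₹643,500
  Exemption: 25% × (₹643,500 − ₹449,000) = ₹48,625 ≥ ₹35,000, so the exemption is fully phased out
  Base: ₹643,500 − ₹0 = ₹643,500
  ₹643,500 × 10% = ₹64,350

Regular income tax:
  ₹133,000 × 11% = ₹14,630
  ₹124,000 × 20% = ₹24,800
  ₹180,000 × 27% = ₹48,600
  → ₹88,030

₹88,030 > ₹64,350, so the regular income tax governs.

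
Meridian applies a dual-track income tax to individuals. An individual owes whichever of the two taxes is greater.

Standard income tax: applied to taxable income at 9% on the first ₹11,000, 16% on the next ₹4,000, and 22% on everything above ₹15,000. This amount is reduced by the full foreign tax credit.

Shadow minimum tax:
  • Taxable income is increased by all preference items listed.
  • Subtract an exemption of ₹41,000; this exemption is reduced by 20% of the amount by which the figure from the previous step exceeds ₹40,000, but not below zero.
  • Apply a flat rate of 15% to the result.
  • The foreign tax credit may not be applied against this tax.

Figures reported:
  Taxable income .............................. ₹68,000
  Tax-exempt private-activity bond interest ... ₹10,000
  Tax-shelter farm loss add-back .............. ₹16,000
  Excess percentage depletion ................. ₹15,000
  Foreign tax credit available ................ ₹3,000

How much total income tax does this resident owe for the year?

₹12,270

Standard income tax:
  ₹11,000 × 9% = ₹990
  ₹4,000 × 16% = ₹640
  ₹53,000 × 22% = ₹11,660
  → ₹13,290
  Less foreign tax credit ₹3,000 → ₹10,290

Shadow minimum tax:
  Adjusted income: ₹68,000 + ₹10,000 + ₹16,000 + ₹15,000 = ₹109,000
  Exemption: ₹41,000 − 20% × (₹109,000 − ₹40,000) = ₹41,000 − ₹13,800 = ₹27,200
  Base: ₹109,000 − ₹27,200 = ₹81,800
  ₹81,800 × 15% = ₹12,270

₹12,270 > ₹10,290, so the shadow minimum tax is the binding amount.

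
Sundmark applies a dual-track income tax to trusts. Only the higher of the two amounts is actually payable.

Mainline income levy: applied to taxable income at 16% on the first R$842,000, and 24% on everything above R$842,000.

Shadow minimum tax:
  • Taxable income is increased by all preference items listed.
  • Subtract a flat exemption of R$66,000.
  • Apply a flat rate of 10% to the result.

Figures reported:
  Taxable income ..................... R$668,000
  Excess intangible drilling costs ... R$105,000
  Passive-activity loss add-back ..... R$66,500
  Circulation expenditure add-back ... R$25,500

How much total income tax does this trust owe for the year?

Mainline income levy:
  R$668,000 × 16% = R$106,880

Shadow minimum tax:
  Adjusted income: R$668,000 + R$105,000 + R$66,500 + R$25,500 = R$865,000
  Less exemption R$66,000 → base R$799,000
  R$799,000 × 10% = R$79,900

R$106,880 > R$79,900, so the mainline income levy governs.

R$106,880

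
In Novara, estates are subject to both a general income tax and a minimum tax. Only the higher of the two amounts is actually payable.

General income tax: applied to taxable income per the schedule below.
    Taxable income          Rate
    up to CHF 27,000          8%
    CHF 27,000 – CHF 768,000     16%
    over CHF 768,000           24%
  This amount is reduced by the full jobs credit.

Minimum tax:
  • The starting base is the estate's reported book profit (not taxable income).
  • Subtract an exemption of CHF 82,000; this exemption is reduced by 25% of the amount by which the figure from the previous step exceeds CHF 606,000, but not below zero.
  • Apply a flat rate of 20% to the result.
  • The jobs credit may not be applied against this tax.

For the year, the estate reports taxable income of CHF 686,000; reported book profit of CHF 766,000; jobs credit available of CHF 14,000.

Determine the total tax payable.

General income tax:
  CHF 27,000 × 8% = CHF 2,160
  CHF 659,000 × 16% = CHF 105,440
  → CHF 107,600
  Less jobs credit CHF 14,000 → CHF 93,600

Minimum tax:
  Base (reported book profit): CHF 766,000
  Exemption: CHF 82,000 − 25% × (CHF 766,000 − CHF 606,000) = CHF 82,000 − CHF 40,000 = CHF 42,000
  Base: CHF 766,000 − CHF 42,000 = CHF 724,000
  CHF 724,000 × 20% = CHF 144,800

CHF 144,800 > CHF 93,600, so the minimum tax is the binding amount.

CHF 144,800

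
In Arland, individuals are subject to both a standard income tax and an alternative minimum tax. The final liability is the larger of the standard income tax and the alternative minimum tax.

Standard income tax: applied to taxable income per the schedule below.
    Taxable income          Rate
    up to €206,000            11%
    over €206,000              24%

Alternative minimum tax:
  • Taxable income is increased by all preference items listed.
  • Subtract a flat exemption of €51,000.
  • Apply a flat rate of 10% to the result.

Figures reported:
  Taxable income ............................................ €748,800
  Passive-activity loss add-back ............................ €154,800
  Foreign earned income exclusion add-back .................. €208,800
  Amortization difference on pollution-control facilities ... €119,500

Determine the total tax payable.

€152,932

Alternative minimum tax:
  Adjusted income: €748,800 + €154,800 + €208,800 + €119,500 = €1,231,900
  Less exemption €51,000 → base €1,180,900
  €1,180,900 × 10% = €118,090

Standard income tax:
  €206,000 × 11% = €22,660
  €542,800 × 24% = €130,272
  → €152,932

€152,932 > €118,090, so the standard income tax governs.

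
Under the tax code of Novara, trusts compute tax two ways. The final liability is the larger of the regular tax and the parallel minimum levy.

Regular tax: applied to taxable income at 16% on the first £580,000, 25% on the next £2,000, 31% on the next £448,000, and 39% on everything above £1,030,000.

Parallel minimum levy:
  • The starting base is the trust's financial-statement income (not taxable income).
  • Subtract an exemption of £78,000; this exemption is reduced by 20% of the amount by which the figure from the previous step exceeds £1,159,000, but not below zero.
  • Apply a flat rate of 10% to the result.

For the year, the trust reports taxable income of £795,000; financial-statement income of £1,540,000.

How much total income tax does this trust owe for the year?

Regular tax:
  £580,000 × 16% = £92,800
  £2,000 × 25% = £500
  £213,000 × 31% = £66,030
  → £159,330

Parallel minimum levy:
  Base (financial-statement income): £1,540,000
  Exemption: £78,000 − 20% × (£1,540,000 − £1,159,000) = £78,000 − £76,200 = £1,800
  Base: £1,540,000 − £1,800 = £1,538,200
  £1,538,200 × 10% = £153,820

£159,330 > £153,820, so the regular tax governs.

£159,330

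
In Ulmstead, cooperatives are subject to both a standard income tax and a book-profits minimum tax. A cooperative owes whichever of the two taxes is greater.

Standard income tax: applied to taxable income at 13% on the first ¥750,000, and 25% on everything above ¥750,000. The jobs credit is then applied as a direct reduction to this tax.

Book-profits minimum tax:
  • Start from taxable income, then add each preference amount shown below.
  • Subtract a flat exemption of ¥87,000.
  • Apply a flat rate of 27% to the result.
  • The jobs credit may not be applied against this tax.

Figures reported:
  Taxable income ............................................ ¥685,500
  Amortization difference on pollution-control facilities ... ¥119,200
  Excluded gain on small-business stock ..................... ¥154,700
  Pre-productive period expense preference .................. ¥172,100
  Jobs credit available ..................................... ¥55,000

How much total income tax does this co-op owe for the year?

Book-profits minimum tax:
  Adjusted income: ¥685,500 + ¥119,200 + ¥154,700 + ¥172,100 = ¥1,131,500
  Less exemption ¥87,000 → base ¥1,044,500
  ¥1,044,500 × 27% = ¥282,015

Standard income tax:
  ¥685,500 × 13% = ¥89,115
  Less jobs credit ¥55,000 → ¥34,115

¥282,015 > ¥34,115, so the book-profits minimum tax is the binding amount.

¥282,015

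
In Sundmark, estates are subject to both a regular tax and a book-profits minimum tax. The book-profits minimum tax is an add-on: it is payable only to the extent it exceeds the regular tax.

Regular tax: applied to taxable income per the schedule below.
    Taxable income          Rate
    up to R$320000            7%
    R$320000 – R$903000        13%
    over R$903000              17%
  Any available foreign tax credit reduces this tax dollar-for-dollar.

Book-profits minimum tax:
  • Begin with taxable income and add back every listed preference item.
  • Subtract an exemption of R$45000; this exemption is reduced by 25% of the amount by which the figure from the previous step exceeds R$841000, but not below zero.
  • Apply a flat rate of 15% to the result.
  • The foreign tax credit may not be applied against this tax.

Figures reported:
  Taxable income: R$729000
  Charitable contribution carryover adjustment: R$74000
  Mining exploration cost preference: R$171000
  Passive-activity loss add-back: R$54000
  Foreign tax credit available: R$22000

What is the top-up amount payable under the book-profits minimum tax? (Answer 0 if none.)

Regular tax:
  R$320000 × 7% = R$22400
  R$409000 × 13% = R$53170
  → R$75570
  Less foreign tax credit R$22000 → R$53570

Book-profits minimum tax:
  Adjusted income: R$729000 + R$74000 + R$171000 + R$54000 = R$1028000
  Exemption: 25% × (R$1028000 − R$841000) = R$46750 ≥ R$45000, so the exemption is fully phased out
  Base: R$1028000 − R$0 = R$1028000
  R$1028000 × 15% = R$154200

Excess of book-profits minimum tax over regular tax: R$154200 − R$53570 = R$100630.

R$100630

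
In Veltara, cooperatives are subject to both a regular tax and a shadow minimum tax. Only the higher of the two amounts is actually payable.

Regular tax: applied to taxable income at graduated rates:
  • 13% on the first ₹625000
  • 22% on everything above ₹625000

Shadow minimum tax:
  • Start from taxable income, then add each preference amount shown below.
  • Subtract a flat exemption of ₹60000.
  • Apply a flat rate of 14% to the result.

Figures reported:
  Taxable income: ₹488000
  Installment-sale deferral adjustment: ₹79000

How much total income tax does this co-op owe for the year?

Shadow minimum tax:
  Adjusted income: ₹488000 + ₹79000 = ₹567000
  Less exemption ₹60000 → base ₹507000
  ₹507000 × 14% = ₹70980

Regular tax:
  ₹488000 × 13% = ₹63440

₹70980 > ₹63440, so the shadow minimum tax is the binding amount.

₹70980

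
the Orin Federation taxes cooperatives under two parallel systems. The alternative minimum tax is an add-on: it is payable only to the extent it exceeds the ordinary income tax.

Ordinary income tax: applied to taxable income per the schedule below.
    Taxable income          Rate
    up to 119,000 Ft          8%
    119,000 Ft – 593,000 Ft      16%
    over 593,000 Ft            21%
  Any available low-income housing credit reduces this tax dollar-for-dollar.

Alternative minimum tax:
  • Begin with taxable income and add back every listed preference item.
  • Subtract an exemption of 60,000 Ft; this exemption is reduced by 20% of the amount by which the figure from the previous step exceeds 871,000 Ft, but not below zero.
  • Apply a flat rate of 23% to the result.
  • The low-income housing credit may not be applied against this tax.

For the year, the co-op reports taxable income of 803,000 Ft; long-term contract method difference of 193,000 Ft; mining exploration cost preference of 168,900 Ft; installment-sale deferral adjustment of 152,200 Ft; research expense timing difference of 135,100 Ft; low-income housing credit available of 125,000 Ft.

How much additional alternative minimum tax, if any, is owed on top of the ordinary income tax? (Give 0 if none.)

Ordinary income tax:
  119,000 Ft × 8% = 9,520 Ft
  474,000 Ft × 16% = 75,840 Ft
  210,000 Ft × 21% = 44,100 Ft
  → 129,460 Ft
  Less low-income housing credit 125,000 Ft → 4,460 Ft

Alternative minimum tax:
  Adjusted income: 803,000 Ft + 193,000 Ft + 168,900 Ft + 152,200 Ft + 135,100 Ft = 1,452,200 Ft
  Exemption: 20% × (1,452,200 Ft − 871,000 Ft) = 116,240 Ft ≥ 60,000 Ft, so the exemption is fully phased out
  Base: 1,452,200 Ft − 0 Ft = 1,452,200 Ft
  1,452,200 Ft × 23% = 334,006 Ft

Excess of alternative minimum tax over ordinary income tax: 334,006 Ft − 4,460 Ft = 329,546 Ft.

329,546 Ft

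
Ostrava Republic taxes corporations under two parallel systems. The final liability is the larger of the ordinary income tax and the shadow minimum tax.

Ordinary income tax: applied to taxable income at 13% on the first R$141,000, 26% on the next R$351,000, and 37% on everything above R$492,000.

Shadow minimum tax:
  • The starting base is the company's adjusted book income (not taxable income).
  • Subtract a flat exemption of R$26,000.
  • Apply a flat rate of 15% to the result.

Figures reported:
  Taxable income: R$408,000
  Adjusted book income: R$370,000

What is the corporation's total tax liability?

Shadow minimum tax:
  Base (adjusted book income): R$370,000
  Less exemption R$26,000 → base R$344,000
  R$344,000 × 15% = R$51,600

Ordinary income tax:
  R$141,000 × 13% = R$18,330
  R$267,000 × 26% = R$69,420
  → R$87,750

R$87,750 > R$51,600, so the ordinary income tax governs.

R$87,750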